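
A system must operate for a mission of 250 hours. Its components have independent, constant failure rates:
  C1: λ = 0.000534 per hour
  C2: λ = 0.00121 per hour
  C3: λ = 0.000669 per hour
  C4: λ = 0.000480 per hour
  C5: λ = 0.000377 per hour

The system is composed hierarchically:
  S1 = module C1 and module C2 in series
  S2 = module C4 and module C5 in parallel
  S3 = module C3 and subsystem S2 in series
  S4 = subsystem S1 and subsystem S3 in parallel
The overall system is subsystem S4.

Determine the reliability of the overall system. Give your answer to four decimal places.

R(C1) = exp(−0.000534 × 250) = 0.875027
R(C2) = exp(−0.00121 × 250) = 0.738968
R(C3) = exp(−0.000669 × 250) = 0.845988
R(C4) = exp(−0.000480 × 250) = 0.886920
R(C5) = exp(−0.000377 × 250) = 0.910055
Series (C1 and C2): 0.875027 × 0.738968 = 0.646617
Parallel (C4 and C5): 1 − (1 − 0.886920)(1 − 0.910055) = 0.989829
Series (C3 and [0.989829]): 0.845988 × 0.989829 = 0.837383
Parallel ([0.646617] and [0.837383]): 1 − (1 − 0.646617)(1 − 0.837383) = 0.9425

0.9425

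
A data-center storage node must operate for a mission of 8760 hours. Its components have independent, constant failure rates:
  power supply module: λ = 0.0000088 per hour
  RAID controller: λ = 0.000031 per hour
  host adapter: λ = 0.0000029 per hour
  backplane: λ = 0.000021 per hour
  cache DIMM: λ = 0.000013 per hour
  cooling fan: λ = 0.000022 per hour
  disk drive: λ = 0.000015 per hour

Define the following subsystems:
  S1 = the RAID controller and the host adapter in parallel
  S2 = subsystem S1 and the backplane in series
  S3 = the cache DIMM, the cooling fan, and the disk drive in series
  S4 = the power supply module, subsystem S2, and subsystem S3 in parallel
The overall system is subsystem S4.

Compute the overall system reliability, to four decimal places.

R(power supply module) = exp(−0.0000088 × 8760) = 0.925808
R(RAID controller) = exp(−0.000031 × 8760) = 0.762190
R(host adapter) = exp(−0.0000029 × 8760) = 0.974916
R(backplane) = exp(−0.000021 × 8760) = 0.831969
R(cache DIMM) = exp(−0.000013 × 8760) = 0.892365
R(cooling fan) = exp(−0.000022 × 8760) = 0.824713
R(disk drive) = exp(−0.000015 × 8760) = 0.876867
Parallel (RAID controller and host adapter): 1 − (1 − 0.762190)(1 − 0.974916) = 0.994035
Series ([0.994035] and backplane): 0.994035 × 0.831969 = 0.827006
Series (cache DIMM, cooling fan, and disk drive): 0.892365 × 0.824713 × 0.876867 = 0.645326
Parallel (power supply module, [0.827006], and [0.645326]): 1 − (1 − 0.925808)(1 − 0.827006)(1 − 0.645326) = 0.9954

0.9954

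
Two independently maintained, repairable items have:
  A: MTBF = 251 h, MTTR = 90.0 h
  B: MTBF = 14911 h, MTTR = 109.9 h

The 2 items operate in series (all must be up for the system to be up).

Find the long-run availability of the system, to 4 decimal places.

0.7307

A(A) = MTBF/(MTBF+MTTR) = 251/(251+90.0) = 0.736070
A(B) = MTBF/(MTBF+MTTR) = 14911/(14911+109.9) = 0.992684
Series availability: 0.736070 × 0.992684 = 0.7307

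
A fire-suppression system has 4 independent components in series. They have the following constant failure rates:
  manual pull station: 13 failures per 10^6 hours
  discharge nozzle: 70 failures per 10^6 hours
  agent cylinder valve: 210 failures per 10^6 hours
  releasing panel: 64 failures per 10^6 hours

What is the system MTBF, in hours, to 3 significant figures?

Series of exponential components: λ_sys = Σ λ_i
λ_sys = 0.000013 + 0.000070 + 0.00021 + 0.000064 = 3.5700e-04 /h
MTBF = 1 / λ_sys = 2800 h

2800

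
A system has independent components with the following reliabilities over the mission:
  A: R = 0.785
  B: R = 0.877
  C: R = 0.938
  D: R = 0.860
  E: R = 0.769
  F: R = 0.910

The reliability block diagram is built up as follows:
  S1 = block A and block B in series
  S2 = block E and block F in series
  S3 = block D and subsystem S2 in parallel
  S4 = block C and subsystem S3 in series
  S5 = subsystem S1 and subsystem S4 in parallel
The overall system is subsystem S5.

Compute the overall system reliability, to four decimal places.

Series (A and B): 0.785000 × 0.877000 = 0.688445
Series (E and F): 0.769000 × 0.910000 = 0.699790
Parallel (D and [0.699790]): 1 − (1 − 0.860000)(1 − 0.699790) = 0.957971
Series (C and [0.957971]): 0.938000 × 0.957971 = 0.898577
Parallel ([0.688445] and [0.898577]): 1 − (1 − 0.688445)(1 − 0.898577) = 0.9684

0.9684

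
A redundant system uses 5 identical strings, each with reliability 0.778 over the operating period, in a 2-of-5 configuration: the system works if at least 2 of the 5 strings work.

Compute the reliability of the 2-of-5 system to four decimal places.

R = Σ_{i=2}^{5} C(5,i) p^i (1−p)^{5−i} with p = 0.778
C(5,2)·0.778^2·0.222^3 = 0.066224
C(5,3)·0.778^3·0.222^2 = 0.232084
C(5,4)·0.778^4·0.222^1 = 0.406669
C(5,5)·0.778^5·0.222^0 = 0.285035
Sum = 0.9900

0.9900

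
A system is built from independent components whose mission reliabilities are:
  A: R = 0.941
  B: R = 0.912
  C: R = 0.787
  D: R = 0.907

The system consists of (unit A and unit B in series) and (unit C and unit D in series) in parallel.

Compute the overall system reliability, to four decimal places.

0.9594

Series (A and B): 0.941000 × 0.912000 = 0.858192
Series (C and D): 0.787000 × 0.907000 = 0.713809
Parallel ([0.858192] and [0.713809]): 1 − (1 − 0.858192)(1 − 0.713809) = 0.9594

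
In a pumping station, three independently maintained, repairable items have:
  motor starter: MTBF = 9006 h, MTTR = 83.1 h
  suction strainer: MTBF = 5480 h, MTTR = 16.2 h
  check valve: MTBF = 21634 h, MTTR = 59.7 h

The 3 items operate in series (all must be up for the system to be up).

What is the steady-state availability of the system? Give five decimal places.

0.98522

A(motor starter) = MTBF/(MTBF+MTTR) = 9006/(9006+83.1) = 0.990857
A(suction strainer) = MTBF/(MTBF+MTTR) = 5480/(5480+16.2) = 0.997053
A(check valve) = MTBF/(MTBF+MTTR) = 21634/(21634+59.7) = 0.997248
Series availability: 0.990857 × 0.997053 × 0.997248 = 0.98522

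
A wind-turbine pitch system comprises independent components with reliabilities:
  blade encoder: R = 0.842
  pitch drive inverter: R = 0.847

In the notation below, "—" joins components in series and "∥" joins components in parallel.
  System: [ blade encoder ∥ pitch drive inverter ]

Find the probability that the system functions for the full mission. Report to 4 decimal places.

Parallel (blade encoder and pitch drive inverter): 1 − (1 − 0.842000)(1 − 0.847000) = 0.9758

0.9758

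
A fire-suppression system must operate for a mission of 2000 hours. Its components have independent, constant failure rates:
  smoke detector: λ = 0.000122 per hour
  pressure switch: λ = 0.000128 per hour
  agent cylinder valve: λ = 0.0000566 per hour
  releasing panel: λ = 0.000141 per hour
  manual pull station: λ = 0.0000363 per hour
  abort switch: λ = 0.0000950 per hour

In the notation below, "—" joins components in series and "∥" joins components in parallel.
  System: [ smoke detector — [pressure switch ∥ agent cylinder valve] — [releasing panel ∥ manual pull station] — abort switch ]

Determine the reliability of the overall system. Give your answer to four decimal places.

0.6214

R(smoke detector) = exp(−0.000122 × 2000) = 0.783488
R(pressure switch) = exp(−0.000128 × 2000) = 0.774142
R(agent cylinder valve) = exp(−0.0000566 × 2000) = 0.892972
R(releasing panel) = exp(−0.000141 × 2000) = 0.754274
R(manual pull station) = exp(−0.0000363 × 2000) = 0.929973
R(abort switch) = exp(−0.0000950 × 2000) = 0.826959
Parallel (pressure switch and agent cylinder valve): 1 − (1 − 0.774142)(1 − 0.892972) = 0.975827
Parallel (releasing panel and manual pull station): 1 − (1 − 0.754274)(1 − 0.929973) = 0.982793
Series (smoke detector, [0.975827], [0.982793], and abort switch): 0.783488 × 0.975827 × 0.982793 × 0.826959 = 0.6214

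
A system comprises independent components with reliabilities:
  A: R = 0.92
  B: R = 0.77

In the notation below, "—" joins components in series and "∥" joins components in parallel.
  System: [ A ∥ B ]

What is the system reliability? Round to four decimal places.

Parallel (A and B): 1 − (1 − 0.920000)(1 − 0.770000) = 0.9816

0.9816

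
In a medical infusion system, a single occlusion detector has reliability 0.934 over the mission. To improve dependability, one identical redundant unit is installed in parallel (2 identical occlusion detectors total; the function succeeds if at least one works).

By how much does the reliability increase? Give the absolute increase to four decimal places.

R_before = 0.934
R_after = 1 − (1 − 0.934)^2 = 0.9956
ΔR = 0.9956 − 0.934 = 0.0616

0.0616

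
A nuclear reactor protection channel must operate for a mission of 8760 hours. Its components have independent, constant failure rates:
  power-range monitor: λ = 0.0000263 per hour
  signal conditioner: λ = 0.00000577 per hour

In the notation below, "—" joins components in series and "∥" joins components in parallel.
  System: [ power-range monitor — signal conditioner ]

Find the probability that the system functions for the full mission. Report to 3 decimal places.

R(power-range monitor) = exp(−0.0000263 × 8760) = 0.79423
R(signal conditioner) = exp(−0.00000577 × 8760) = 0.95071
Series (power-range monitor and signal conditioner): 0.79423 × 0.95071 = 0.755

0.755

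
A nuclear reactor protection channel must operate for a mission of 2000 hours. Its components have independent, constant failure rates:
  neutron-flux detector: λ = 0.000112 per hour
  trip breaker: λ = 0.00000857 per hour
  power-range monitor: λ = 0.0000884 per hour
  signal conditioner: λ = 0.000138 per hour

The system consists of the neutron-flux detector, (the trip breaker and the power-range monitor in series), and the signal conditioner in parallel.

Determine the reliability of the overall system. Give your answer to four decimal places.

R(neutron-flux detector) = exp(−0.000112 × 2000) = 0.799315
R(trip breaker) = exp(−0.00000857 × 2000) = 0.983006
R(power-range monitor) = exp(−0.0000884 × 2000) = 0.837947
R(signal conditioner) = exp(−0.000138 × 2000) = 0.758813
Series (trip breaker and power-range monitor): 0.983006 × 0.837947 = 0.823707
Parallel (neutron-flux detector, [0.823707], and signal conditioner): 1 − (1 − 0.799315)(1 − 0.823707)(1 − 0.758813) = 0.9915

0.9915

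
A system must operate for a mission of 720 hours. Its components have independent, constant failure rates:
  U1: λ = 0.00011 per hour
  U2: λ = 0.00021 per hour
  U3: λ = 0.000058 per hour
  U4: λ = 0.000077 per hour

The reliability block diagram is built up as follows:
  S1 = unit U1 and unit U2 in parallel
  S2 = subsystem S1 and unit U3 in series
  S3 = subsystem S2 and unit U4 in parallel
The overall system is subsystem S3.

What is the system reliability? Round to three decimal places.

R(U1) = exp(−0.00011 × 720) = 0.92386
R(U2) = exp(−0.00021 × 720) = 0.85968
R(U3) = exp(−0.000058 × 720) = 0.95910
R(U4) = exp(−0.000077 × 720) = 0.94607
Parallel (U1 and U2): 1 − (1 − 0.92386)(1 − 0.85968) = 0.98932
Series ([0.98932] and U3): 0.98932 × 0.95910 = 0.94886
Parallel ([0.94886] and U4): 1 − (1 − 0.94886)(1 − 0.94607) = 0.997

0.997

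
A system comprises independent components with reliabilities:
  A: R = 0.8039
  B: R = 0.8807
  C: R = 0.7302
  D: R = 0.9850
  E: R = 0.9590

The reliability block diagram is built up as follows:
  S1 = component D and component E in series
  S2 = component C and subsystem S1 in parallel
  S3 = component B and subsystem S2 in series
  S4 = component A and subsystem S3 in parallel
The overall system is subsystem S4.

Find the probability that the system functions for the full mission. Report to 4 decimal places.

0.9740

Series (D and E): 0.985000 × 0.959000 = 0.944615
Parallel (C and [0.944615]): 1 − (1 − 0.730200)(1 − 0.944615) = 0.985057
Series (B and [0.985057]): 0.880700 × 0.985057 = 0.867540
Parallel (A and [0.867540]): 1 − (1 − 0.803900)(1 − 0.867540) = 0.9740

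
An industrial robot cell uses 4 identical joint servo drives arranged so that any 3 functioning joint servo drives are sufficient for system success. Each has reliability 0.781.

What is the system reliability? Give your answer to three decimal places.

0.789

R = Σ_{i=3}^{4} C(4,i) p^i (1−p)^{4−i} with p = 0.781
C(4,3)·0.781^3·0.219^1 = 0.41731
C(4,4)·0.781^4·0.219^0 = 0.37205
Sum = 0.789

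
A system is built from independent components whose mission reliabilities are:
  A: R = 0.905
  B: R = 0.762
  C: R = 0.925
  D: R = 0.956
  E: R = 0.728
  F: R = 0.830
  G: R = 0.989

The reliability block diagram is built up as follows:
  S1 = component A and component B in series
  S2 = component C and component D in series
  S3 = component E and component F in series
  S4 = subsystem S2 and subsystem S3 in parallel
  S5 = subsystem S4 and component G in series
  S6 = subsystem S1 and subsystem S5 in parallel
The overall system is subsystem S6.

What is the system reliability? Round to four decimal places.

Series (A and B): 0.905000 × 0.762000 = 0.689610
Series (C and D): 0.925000 × 0.956000 = 0.884300
Series (E and F): 0.728000 × 0.830000 = 0.604240
Parallel ([0.884300] and [0.604240]): 1 − (1 − 0.884300)(1 − 0.604240) = 0.954211
Series ([0.954211] and G): 0.954211 × 0.989000 = 0.943715
Parallel ([0.689610] and [0.943715]): 1 − (1 − 0.689610)(1 − 0.943715) = 0.9825

0.9825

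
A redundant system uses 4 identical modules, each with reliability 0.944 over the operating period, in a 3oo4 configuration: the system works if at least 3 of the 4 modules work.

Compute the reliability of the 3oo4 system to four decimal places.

0.9826

R = Σ_{i=3}^{4} C(4,i) p^i (1−p)^{4−i} with p = 0.944
C(4,3)·0.944^3·0.056^1 = 0.188436
C(4,4)·0.944^4·0.056^0 = 0.794123
Sum = 0.9826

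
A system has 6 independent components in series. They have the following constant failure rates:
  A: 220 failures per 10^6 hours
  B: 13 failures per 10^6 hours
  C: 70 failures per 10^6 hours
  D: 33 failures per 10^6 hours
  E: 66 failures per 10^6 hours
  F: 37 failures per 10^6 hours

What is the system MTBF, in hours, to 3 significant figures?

2280

Series of exponential components: λ_sys = Σ λ_i
λ_sys = 0.00022 + 0.000013 + 0.000070 + 0.000033 + 0.000066 + 0.000037 = 4.3900e-04 /h
MTBF = 1 / λ_sys = 2280 h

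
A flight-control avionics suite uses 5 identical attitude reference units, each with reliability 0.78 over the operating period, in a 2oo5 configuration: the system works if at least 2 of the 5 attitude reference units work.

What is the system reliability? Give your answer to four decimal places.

R = Σ_{i=2}^{5} C(5,i) p^i (1−p)^{5−i} with p = 0.78
C(5,2)·0.78^2·0.22^3 = 0.064782
C(5,3)·0.78^3·0.22^2 = 0.229683
C(5,4)·0.78^4·0.22^1 = 0.407166
C(5,5)·0.78^5·0.22^0 = 0.288717
Sum = 0.9903

0.9903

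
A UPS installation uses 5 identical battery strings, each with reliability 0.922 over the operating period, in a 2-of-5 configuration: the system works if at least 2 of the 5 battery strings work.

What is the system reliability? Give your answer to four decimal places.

R = Σ_{i=2}^{5} C(5,i) p^i (1−p)^{5−i} with p = 0.922
C(5,2)·0.922^2·0.078^3 = 0.004034
C(5,3)·0.922^3·0.078^2 = 0.047685
C(5,4)·0.922^4·0.078^1 = 0.281831
C(5,5)·0.922^5·0.078^0 = 0.666277
Sum = 0.9998

0.9998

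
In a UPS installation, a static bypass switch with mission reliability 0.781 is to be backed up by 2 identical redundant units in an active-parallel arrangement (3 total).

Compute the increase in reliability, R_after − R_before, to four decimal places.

R_before = 0.781
R_after = 1 − (1 − 0.781)^3 = 0.9895
ΔR = 0.9895 − 0.781 = 0.2085

0.2085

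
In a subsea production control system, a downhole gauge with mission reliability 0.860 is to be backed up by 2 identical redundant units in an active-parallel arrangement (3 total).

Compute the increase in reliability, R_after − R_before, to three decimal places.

R_before = 0.860
R_after = 1 − (1 − 0.860)^3 = 0.997
ΔR = 0.997 − 0.860 = 0.137

0.137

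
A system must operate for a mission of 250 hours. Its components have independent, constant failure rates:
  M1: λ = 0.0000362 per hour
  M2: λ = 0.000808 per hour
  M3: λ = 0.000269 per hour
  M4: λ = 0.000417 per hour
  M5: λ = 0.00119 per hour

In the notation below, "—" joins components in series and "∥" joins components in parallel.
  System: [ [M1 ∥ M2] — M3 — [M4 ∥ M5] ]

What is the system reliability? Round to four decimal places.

0.9096

R(M1) = exp(−0.0000362 × 250) = 0.990991
R(M2) = exp(−0.000808 × 250) = 0.817095
R(M3) = exp(−0.000269 × 250) = 0.934961
R(M4) = exp(−0.000417 × 250) = 0.901000
R(M5) = exp(−0.00119 × 250) = 0.742673
Parallel (M1 and M2): 1 − (1 − 0.990991)(1 − 0.817095) = 0.998352
Parallel (M4 and M5): 1 − (1 − 0.901000)(1 − 0.742673) = 0.974525
Series ([0.998352], M3, and [0.974525]): 0.998352 × 0.934961 × 0.974525 = 0.9096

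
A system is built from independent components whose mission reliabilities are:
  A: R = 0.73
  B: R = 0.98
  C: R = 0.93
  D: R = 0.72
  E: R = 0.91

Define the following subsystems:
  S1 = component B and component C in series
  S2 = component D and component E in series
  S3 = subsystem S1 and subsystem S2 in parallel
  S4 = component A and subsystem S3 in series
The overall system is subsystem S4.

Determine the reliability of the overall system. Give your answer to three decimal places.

0.708

Series (B and C): 0.98000 × 0.93000 = 0.91140
Series (D and E): 0.72000 × 0.91000 = 0.65520
Parallel ([0.91140] and [0.65520]): 1 − (1 − 0.91140)(1 − 0.65520) = 0.96945
Series (A and [0.96945]): 0.73000 × 0.96945 = 0.708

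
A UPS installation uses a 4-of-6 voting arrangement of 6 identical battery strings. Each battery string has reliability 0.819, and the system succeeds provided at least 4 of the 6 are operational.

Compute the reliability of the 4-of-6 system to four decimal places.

R = Σ_{i=4}^{6} C(6,i) p^i (1−p)^{6−i} with p = 0.819
C(6,4)·0.819^4·0.181^2 = 0.221098
C(6,5)·0.819^5·0.181^1 = 0.400174
C(6,6)·0.819^6·0.181^0 = 0.301789
Sum = 0.9231

0.9231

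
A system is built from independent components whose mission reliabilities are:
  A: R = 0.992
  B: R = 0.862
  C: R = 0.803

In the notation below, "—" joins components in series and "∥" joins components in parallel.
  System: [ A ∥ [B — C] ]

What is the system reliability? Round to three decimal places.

0.998

Series (B and C): 0.86200 × 0.80300 = 0.69219
Parallel (A and [0.69219]): 1 − (1 − 0.99200)(1 − 0.69219) = 0.998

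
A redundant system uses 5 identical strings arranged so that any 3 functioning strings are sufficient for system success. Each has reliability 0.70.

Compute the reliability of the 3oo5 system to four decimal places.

0.8369

R = Σ_{i=3}^{5} C(5,i) p^i (1−p)^{5−i} with p = 0.70
C(5,3)·0.70^3·0.30^2 = 0.308700
C(5,4)·0.70^4·0.30^1 = 0.360150
C(5,5)·0.70^5·0.30^0 = 0.168070
Sum = 0.8369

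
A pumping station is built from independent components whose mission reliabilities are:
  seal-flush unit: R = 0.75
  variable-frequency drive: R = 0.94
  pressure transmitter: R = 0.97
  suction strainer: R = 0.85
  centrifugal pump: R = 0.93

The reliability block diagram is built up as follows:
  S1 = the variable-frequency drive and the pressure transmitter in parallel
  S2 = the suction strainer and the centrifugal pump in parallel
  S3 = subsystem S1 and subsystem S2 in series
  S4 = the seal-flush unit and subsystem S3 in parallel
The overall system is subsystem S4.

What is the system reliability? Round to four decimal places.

0.9969

Parallel (variable-frequency drive and pressure transmitter): 1 − (1 − 0.940000)(1 − 0.970000) = 0.998200
Parallel (suction strainer and centrifugal pump): 1 − (1 − 0.850000)(1 − 0.930000) = 0.989500
Series ([0.998200] and [0.989500]): 0.998200 × 0.989500 = 0.987719
Parallel (seal-flush unit and [0.987719]): 1 − (1 − 0.750000)(1 − 0.987719) = 0.9969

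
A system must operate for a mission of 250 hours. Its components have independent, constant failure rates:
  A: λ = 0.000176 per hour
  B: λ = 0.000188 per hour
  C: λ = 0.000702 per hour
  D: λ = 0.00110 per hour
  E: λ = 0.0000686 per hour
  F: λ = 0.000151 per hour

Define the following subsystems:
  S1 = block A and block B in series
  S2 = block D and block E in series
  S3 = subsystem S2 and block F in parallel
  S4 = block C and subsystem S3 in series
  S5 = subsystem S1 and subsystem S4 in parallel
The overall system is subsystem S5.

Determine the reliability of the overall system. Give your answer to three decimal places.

R(A) = exp(−0.000176 × 250) = 0.95695
R(B) = exp(−0.000188 × 250) = 0.95409
R(C) = exp(−0.000702 × 250) = 0.83904
R(D) = exp(−0.00110 × 250) = 0.75957
R(E) = exp(−0.0000686 × 250) = 0.98300
R(F) = exp(−0.000151 × 250) = 0.96295
Series (A and B): 0.95695 × 0.95409 = 0.91302
Series (D and E): 0.75957 × 0.98300 = 0.74666
Parallel ([0.74666] and F): 1 − (1 − 0.74666)(1 − 0.96295) = 0.99061
Series (C and [0.99061]): 0.83904 × 0.99061 = 0.83116
Parallel ([0.91302] and [0.83116]): 1 − (1 − 0.91302)(1 − 0.83116) = 0.985

0.985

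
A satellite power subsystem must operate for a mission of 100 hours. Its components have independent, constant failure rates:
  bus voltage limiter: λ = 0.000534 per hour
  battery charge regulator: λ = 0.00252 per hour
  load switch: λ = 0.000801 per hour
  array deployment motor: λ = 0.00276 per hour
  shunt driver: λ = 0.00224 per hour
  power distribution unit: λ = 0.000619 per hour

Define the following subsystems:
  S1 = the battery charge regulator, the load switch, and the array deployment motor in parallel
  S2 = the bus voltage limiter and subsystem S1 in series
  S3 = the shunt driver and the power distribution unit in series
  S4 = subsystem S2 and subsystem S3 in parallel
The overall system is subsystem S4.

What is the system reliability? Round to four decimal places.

R(bus voltage limiter) = exp(−0.000534 × 100) = 0.948001
R(battery charge regulator) = exp(−0.00252 × 100) = 0.777245
R(load switch) = exp(−0.000801 × 100) = 0.923024
R(array deployment motor) = exp(−0.00276 × 100) = 0.758813
R(shunt driver) = exp(−0.00224 × 100) = 0.799315
R(power distribution unit) = exp(−0.000619 × 100) = 0.939977
Parallel (battery charge regulator, load switch, and array deployment motor): 1 − (1 − 0.777245)(1 − 0.923024)(1 − 0.758813) = 0.995864
Series (bus voltage limiter and [0.995864]): 0.948001 × 0.995864 = 0.944080
Series (shunt driver and power distribution unit): 0.799315 × 0.939977 = 0.751338
Parallel ([0.944080] and [0.751338]): 1 − (1 − 0.944080)(1 − 0.751338) = 0.9861

0.9861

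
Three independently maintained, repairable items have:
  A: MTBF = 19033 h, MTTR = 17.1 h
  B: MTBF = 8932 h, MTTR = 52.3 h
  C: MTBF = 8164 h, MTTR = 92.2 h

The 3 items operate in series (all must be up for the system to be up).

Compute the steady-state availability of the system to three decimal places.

0.982

A(A) = MTBF/(MTBF+MTTR) = 19033/(19033+17.1) = 0.999102
A(B) = MTBF/(MTBF+MTTR) = 8932/(8932+52.3) = 0.994179
A(C) = MTBF/(MTBF+MTTR) = 8164/(8164+92.2) = 0.988833
Series availability: 0.999102 × 0.994179 × 0.988833 = 0.982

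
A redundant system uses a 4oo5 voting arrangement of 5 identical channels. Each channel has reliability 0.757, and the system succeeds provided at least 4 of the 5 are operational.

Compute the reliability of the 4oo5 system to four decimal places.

0.6476

R = Σ_{i=4}^{5} C(5,i) p^i (1−p)^{5−i} with p = 0.757
C(5,4)·0.757^4·0.243^1 = 0.398988
C(5,5)·0.757^5·0.243^0 = 0.248588
Sum = 0.6476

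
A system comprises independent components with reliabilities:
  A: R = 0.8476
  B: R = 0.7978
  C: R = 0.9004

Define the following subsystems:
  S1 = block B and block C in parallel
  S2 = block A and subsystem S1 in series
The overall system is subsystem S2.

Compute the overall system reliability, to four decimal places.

Parallel (B and C): 1 − (1 − 0.797800)(1 − 0.900400) = 0.979861
Series (A and [0.979861]): 0.847600 × 0.979861 = 0.8305

0.8305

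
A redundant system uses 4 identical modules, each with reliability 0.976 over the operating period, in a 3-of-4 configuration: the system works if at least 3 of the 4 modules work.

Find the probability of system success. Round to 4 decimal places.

R = Σ_{i=3}^{4} C(4,i) p^i (1−p)^{4−i} with p = 0.976
C(4,3)·0.976^3·0.024^1 = 0.089253
C(4,4)·0.976^4·0.024^0 = 0.907401
Sum = 0.9967

0.9967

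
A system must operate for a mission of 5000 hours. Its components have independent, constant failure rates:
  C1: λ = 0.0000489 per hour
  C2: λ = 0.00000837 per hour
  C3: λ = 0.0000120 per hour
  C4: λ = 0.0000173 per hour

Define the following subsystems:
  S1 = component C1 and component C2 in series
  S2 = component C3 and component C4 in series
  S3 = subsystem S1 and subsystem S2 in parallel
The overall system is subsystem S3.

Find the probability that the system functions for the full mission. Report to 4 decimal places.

R(C1) = exp(−0.0000489 × 5000) = 0.783096
R(C2) = exp(−0.00000837 × 5000) = 0.959014
R(C3) = exp(−0.0000120 × 5000) = 0.941765
R(C4) = exp(−0.0000173 × 5000) = 0.917136
Series (C1 and C2): 0.783096 × 0.959014 = 0.751000
Series (C3 and C4): 0.941765 × 0.917136 = 0.863727
Parallel ([0.751000] and [0.863727]): 1 − (1 − 0.751000)(1 − 0.863727) = 0.9661

0.9661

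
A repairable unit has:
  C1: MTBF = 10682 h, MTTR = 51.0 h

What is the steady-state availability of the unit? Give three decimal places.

A(C1) = MTBF/(MTBF+MTTR) = 10682/(10682+51.0) = 0.995

0.995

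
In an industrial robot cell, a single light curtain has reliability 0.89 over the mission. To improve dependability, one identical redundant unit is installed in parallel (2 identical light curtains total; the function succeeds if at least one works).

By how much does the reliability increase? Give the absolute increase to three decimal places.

0.098

R_before = 0.89
R_after = 1 − (1 − 0.89)^2 = 0.988
ΔR = 0.988 − 0.89 = 0.098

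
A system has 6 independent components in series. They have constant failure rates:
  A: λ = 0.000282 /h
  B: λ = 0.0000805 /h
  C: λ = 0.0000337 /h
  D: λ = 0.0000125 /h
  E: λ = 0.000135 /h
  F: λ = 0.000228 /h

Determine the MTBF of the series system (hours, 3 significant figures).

Series of exponential components: λ_sys = Σ λ_i
λ_sys = 0.000282 + 0.0000805 + 0.0000337 + 0.0000125 + 0.000135 + 0.000228 = 7.7170e-04 /h
MTBF = 1 / λ_sys = 1300 h

1300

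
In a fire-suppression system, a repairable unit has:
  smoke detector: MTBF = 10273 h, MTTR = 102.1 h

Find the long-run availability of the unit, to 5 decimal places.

A(smoke detector) = MTBF/(MTBF+MTTR) = 10273/(10273+102.1) = 0.99016

0.99016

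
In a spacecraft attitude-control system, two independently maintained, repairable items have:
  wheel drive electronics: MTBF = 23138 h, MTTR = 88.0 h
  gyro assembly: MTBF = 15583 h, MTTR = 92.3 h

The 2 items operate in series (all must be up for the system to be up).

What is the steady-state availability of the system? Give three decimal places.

0.990

A(wheel drive electronics) = MTBF/(MTBF+MTTR) = 23138/(23138+88.0) = 0.996211
A(gyro assembly) = MTBF/(MTBF+MTTR) = 15583/(15583+92.3) = 0.994112
Series availability: 0.996211 × 0.994112 = 0.990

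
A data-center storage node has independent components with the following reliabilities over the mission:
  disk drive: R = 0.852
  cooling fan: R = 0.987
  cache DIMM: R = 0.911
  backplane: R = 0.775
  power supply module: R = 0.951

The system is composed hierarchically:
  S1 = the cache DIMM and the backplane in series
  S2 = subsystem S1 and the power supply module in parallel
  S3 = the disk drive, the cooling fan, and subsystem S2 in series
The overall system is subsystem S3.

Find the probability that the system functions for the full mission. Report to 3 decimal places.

Series (cache DIMM and backplane): 0.91100 × 0.77500 = 0.70603
Parallel ([0.70603] and power supply module): 1 − (1 − 0.70603)(1 − 0.95100) = 0.98560
Series (disk drive, cooling fan, and [0.98560]): 0.85200 × 0.98700 × 0.98560 = 0.829

0.829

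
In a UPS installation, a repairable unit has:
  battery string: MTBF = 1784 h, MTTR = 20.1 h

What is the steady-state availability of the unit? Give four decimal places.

A(battery string) = MTBF/(MTBF+MTTR) = 1784/(1784+20.1) = 0.9889

0.9889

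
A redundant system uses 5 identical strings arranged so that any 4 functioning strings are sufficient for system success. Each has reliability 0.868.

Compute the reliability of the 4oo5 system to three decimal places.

R = Σ_{i=4}^{5} C(5,i) p^i (1−p)^{5−i} with p = 0.868
C(5,4)·0.868^4·0.132^1 = 0.37465
C(5,5)·0.868^5·0.132^0 = 0.49272
Sum = 0.867

0.867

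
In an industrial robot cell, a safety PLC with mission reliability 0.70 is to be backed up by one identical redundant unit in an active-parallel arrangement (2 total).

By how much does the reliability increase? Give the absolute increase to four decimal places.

0.2100

R_before = 0.70
R_after = 1 − (1 − 0.70)^2 = 0.9100
ΔR = 0.9100 − 0.70 = 0.2100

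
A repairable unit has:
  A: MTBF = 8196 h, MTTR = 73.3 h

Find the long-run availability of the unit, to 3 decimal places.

A(A) = MTBF/(MTBF+MTTR) = 8196/(8196+73.3) = 0.991

0.991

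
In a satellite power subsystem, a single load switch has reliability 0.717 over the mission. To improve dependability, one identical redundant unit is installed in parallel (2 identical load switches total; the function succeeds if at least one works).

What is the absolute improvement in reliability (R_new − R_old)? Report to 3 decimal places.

R_before = 0.717
R_after = 1 − (1 − 0.717)^2 = 0.920
ΔR = 0.920 − 0.717 = 0.203

0.203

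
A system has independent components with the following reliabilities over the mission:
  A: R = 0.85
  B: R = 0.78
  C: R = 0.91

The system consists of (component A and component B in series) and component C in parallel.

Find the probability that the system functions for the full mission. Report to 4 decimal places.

0.9697

Series (A and B): 0.850000 × 0.780000 = 0.663000
Parallel ([0.663000] and C): 1 − (1 − 0.663000)(1 − 0.910000) = 0.9697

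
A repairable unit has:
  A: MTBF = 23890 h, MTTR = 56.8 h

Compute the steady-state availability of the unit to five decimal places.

0.99763

A(A) = MTBF/(MTBF+MTTR) = 23890/(23890+56.8) = 0.99763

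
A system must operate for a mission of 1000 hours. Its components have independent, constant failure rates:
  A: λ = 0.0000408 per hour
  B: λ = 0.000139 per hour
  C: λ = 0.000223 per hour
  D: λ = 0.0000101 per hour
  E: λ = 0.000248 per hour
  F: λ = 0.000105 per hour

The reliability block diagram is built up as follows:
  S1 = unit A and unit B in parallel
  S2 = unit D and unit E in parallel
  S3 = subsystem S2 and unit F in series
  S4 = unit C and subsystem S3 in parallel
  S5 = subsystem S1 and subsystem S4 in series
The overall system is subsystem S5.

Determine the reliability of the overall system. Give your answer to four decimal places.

R(A) = exp(−0.0000408 × 1000) = 0.960021
R(B) = exp(−0.000139 × 1000) = 0.870228
R(C) = exp(−0.000223 × 1000) = 0.800115
R(D) = exp(−0.0000101 × 1000) = 0.989951
R(E) = exp(−0.000248 × 1000) = 0.780360
R(F) = exp(−0.000105 × 1000) = 0.900325
Parallel (A and B): 1 − (1 − 0.960021)(1 − 0.870228) = 0.994812
Parallel (D and E): 1 − (1 − 0.989951)(1 − 0.780360) = 0.997793
Series ([0.997793] and F): 0.997793 × 0.900325 = 0.898338
Parallel (C and [0.898338]): 1 − (1 − 0.800115)(1 − 0.898338) = 0.979679
Series ([0.994812] and [0.979679]): 0.994812 × 0.979679 = 0.9746

0.9746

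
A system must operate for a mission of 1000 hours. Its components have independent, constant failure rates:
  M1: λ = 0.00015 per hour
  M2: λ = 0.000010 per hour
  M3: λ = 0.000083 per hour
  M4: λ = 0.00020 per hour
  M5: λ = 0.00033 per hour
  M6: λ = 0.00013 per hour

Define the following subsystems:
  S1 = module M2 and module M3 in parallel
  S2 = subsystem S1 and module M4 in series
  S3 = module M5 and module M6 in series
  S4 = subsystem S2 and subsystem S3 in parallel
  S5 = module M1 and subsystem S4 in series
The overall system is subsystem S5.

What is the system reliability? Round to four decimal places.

0.8030

R(M1) = exp(−0.00015 × 1000) = 0.860708
R(M2) = exp(−0.000010 × 1000) = 0.990050
R(M3) = exp(−0.000083 × 1000) = 0.920351
R(M4) = exp(−0.00020 × 1000) = 0.818731
R(M5) = exp(−0.00033 × 1000) = 0.718924
R(M6) = exp(−0.00013 × 1000) = 0.878095
Parallel (M2 and M3): 1 − (1 − 0.990050)(1 − 0.920351) = 0.999207
Series ([0.999207] and M4): 0.999207 × 0.818731 = 0.818082
Series (M5 and M6): 0.718924 × 0.878095 = 0.631284
Parallel ([0.818082] and [0.631284]): 1 − (1 − 0.818082)(1 − 0.631284) = 0.932924
Series (M1 and [0.932924]): 0.860708 × 0.932924 = 0.8030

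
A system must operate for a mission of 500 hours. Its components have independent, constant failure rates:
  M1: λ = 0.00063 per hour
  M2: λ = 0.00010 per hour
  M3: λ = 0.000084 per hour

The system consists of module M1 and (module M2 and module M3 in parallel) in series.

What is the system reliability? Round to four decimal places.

R(M1) = exp(−0.00063 × 500) = 0.729789
R(M2) = exp(−0.00010 × 500) = 0.951229
R(M3) = exp(−0.000084 × 500) = 0.958870
Parallel (M2 and M3): 1 − (1 − 0.951229)(1 − 0.958870) = 0.997994
Series (M1 and [0.997994]): 0.729789 × 0.997994 = 0.7283

0.7283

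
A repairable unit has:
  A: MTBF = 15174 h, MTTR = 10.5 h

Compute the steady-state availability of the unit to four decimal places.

0.9993

A(A) = MTBF/(MTBF+MTTR) = 15174/(15174+10.5) = 0.9993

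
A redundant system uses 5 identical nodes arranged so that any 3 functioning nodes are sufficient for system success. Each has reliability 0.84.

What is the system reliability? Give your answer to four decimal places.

0.9682

R = Σ_{i=3}^{5} C(5,i) p^i (1−p)^{5−i} with p = 0.84
C(5,3)·0.84^3·0.16^2 = 0.151732
C(5,4)·0.84^4·0.16^1 = 0.398297
C(5,5)·0.84^5·0.16^0 = 0.418212
Sum = 0.9682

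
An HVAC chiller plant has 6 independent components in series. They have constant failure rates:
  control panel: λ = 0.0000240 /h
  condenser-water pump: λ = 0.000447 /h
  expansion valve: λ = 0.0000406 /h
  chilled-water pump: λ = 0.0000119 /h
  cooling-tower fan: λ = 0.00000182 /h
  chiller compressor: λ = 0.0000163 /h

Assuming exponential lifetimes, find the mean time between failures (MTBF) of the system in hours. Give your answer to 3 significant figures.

1850

Series of exponential components: λ_sys = Σ λ_i
λ_sys = 0.0000240 + 0.000447 + 0.0000406 + 0.0000119 + 0.00000182 + 0.0000163 = 5.4162e-04 /h
MTBF = 1 / λ_sys = 1850 h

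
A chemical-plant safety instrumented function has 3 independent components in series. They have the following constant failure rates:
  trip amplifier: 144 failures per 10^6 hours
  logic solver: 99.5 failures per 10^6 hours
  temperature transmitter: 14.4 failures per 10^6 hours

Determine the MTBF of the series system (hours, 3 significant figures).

3880

Series of exponential components: λ_sys = Σ λ_i
λ_sys = 0.000144 + 0.0000995 + 0.0000144 = 2.5790e-04 /h
MTBF = 1 / λ_sys = 3880 h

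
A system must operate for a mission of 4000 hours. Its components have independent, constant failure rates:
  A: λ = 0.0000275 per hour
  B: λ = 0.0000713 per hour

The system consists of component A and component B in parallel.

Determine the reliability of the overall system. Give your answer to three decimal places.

R(A) = exp(−0.0000275 × 4000) = 0.89583
R(B) = exp(−0.0000713 × 4000) = 0.75186
Parallel (A and B): 1 − (1 − 0.89583)(1 − 0.75186) = 0.974

0.974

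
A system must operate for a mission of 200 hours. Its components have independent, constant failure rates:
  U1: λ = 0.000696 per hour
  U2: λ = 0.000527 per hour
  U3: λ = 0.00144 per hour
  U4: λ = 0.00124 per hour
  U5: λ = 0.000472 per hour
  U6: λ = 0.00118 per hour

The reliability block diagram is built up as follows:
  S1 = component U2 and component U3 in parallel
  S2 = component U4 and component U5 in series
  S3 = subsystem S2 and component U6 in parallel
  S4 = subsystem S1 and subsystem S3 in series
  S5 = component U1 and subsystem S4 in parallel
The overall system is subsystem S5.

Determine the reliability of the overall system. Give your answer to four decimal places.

0.9890

R(U1) = exp(−0.000696 × 200) = 0.870054
R(U2) = exp(−0.000527 × 200) = 0.899964
R(U3) = exp(−0.00144 × 200) = 0.749762
R(U4) = exp(−0.00124 × 200) = 0.780360
R(U5) = exp(−0.000472 × 200) = 0.909919
R(U6) = exp(−0.00118 × 200) = 0.789781
Parallel (U2 and U3): 1 − (1 − 0.899964)(1 − 0.749762) = 0.974967
Series (U4 and U5): 0.780360 × 0.909919 = 0.710064
Parallel ([0.710064] and U6): 1 − (1 − 0.710064)(1 − 0.789781) = 0.939050
Series ([0.974967] and [0.939050]): 0.974967 × 0.939050 = 0.915543
Parallel (U1 and [0.915543]): 1 − (1 − 0.870054)(1 − 0.915543) = 0.9890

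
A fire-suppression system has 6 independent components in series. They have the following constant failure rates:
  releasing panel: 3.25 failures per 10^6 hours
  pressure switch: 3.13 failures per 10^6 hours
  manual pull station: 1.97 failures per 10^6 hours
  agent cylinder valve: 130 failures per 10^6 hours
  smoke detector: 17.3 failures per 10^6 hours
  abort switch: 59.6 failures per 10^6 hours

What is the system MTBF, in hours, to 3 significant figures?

4650

Series of exponential components: λ_sys = Σ λ_i
λ_sys = 0.00000325 + 0.00000313 + 0.00000197 + 0.000130 + 0.0000173 + 0.0000596 = 2.1525e-04 /h
MTBF = 1 / λ_sys = 4650 h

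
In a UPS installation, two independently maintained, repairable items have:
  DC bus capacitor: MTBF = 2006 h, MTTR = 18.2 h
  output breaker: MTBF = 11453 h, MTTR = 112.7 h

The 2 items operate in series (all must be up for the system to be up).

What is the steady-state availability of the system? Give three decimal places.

0.981

A(DC bus capacitor) = MTBF/(MTBF+MTTR) = 2006/(2006+18.2) = 0.991009
A(output breaker) = MTBF/(MTBF+MTTR) = 11453/(11453+112.7) = 0.990256
Series availability: 0.991009 × 0.990256 = 0.981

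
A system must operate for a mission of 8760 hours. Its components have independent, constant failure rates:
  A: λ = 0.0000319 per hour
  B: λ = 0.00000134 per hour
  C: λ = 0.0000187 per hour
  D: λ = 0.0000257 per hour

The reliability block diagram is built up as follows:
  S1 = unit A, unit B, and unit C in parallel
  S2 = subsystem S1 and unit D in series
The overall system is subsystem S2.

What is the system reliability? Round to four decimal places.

0.7981

R(A) = exp(−0.0000319 × 8760) = 0.756204
R(B) = exp(−0.00000134 × 8760) = 0.988330
R(C) = exp(−0.0000187 × 8760) = 0.848902
R(D) = exp(−0.0000257 × 8760) = 0.798411
Parallel (A, B, and C): 1 − (1 − 0.756204)(1 − 0.988330)(1 − 0.848902) = 0.999570
Series ([0.999570] and D): 0.999570 × 0.798411 = 0.7981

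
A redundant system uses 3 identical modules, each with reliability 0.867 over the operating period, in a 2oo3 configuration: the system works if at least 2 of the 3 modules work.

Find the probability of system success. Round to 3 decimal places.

R = Σ_{i=2}^{3} C(3,i) p^i (1−p)^{3−i} with p = 0.867
C(3,2)·0.867^2·0.133^1 = 0.29992
C(3,3)·0.867^3·0.133^0 = 0.65171
Sum = 0.952

0.952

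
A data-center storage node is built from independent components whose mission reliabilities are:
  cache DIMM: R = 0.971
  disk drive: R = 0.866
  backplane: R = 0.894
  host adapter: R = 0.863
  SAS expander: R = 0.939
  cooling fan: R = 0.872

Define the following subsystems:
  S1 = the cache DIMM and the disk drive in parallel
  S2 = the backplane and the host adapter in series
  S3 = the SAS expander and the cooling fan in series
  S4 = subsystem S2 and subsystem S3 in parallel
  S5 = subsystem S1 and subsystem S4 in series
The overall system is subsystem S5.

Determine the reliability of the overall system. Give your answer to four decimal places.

0.9549

Parallel (cache DIMM and disk drive): 1 − (1 − 0.971000)(1 − 0.866000) = 0.996114
Series (backplane and host adapter): 0.894000 × 0.863000 = 0.771522
Series (SAS expander and cooling fan): 0.939000 × 0.872000 = 0.818808
Parallel ([0.771522] and [0.818808]): 1 − (1 − 0.771522)(1 − 0.818808) = 0.958602
Series ([0.996114] and [0.958602]): 0.996114 × 0.958602 = 0.9549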